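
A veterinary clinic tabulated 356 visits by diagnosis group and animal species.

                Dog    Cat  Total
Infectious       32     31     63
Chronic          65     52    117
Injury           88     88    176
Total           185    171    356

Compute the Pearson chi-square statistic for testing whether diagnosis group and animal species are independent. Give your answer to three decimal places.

0.911

Grand total N = 356.
Expected counts (row total × column total / N):
  Infectious, Dog: 63×185/356 = 32.7388
  Infectious, Cat: 63×171/356 = 30.2612
  Chronic, Dog: 117×185/356 = 60.8006
  Chronic, Cat: 117×171/356 = 56.1994
  Injury, Dog: 176×185/356 = 91.4607
  Injury, Cat: 176×171/356 = 84.5393
Contributions (O − E)²/E:
  (32 − 32.7388)²/32.7388 = 0.0167
  (31 − 30.2612)²/30.2612 = 0.0180
  (65 − 60.8006)²/60.8006 = 0.2900
  (52 − 56.1994)²/56.1994 = 0.3138
  (88 − 91.4607)²/91.4607 = 0.1309
  (88 − 84.5393)²/84.5393 = 0.1417
χ² = 0.0167 + 0.0180 + 0.2900 + 0.3138 + 0.1309 + 0.1417 = 0.911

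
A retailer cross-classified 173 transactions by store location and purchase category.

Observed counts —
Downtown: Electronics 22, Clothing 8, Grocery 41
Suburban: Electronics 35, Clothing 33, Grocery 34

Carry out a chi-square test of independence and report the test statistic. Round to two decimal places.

13.75

Row totals: 71, 102. Column totals: 57, 41, 75. Grand total N = 173.
Expected counts (row total × column total / N):
  Downtown, Electronics: 71×57/173 = 23.393
  Downtown, Clothing: 71×41/173 = 16.827
  Downtown, Grocery: 71×75/173 = 30.780
  Suburban, Electronics: 102×57/173 = 33.607
  Suburban, Clothing: 102×41/173 = 24.173
  Suburban, Grocery: 102×75/173 = 44.220
Contributions (O − E)²/E:
  (22 − 23.393)²/23.393 = 0.0829
  (8 − 16.827)²/16.827 = 4.6304
  (41 − 30.780)²/30.780 = 3.3934
  (35 − 33.607)²/33.607 = 0.0577
  (33 − 24.173)²/24.173 = 3.2233
  (34 − 44.220)²/44.220 = 2.3620
χ² = 0.0829 + 4.6304 + 3.3934 + 0.0577 + 3.2233 + 2.3620 = 13.75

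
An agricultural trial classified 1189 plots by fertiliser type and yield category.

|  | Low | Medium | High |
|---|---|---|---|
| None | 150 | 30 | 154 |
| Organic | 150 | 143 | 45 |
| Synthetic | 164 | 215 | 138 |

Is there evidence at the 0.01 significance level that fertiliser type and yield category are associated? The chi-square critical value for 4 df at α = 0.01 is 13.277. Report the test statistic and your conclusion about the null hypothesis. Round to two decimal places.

156.78; reject H₀

Row totals: 334, 338, 517. Column totals: 464, 388, 337. Grand total N = 1189.
Expected counts (row total × column total / N):
  None, Low: 334×464/1189 = 130.3415
  None, Medium: 334×388/1189 = 108.9924
  None, High: 334×337/1189 = 94.6661
  Organic, Low: 338×464/1189 = 131.9024
  Organic, Medium: 338×388/1189 = 110.2977
  Organic, High: 338×337/1189 = 95.7998
  Synthetic, Low: 517×464/1189 = 201.7561
  Synthetic, Medium: 517×388/1189 = 168.7098
  Synthetic, High: 517×337/1189 = 146.5341
Contributions (O − E)²/E:
  (150 − 130.3415)²/130.3415 = 2.9650
  (30 − 108.9924)²/108.9924 = 57.2499
  (154 − 94.6661)²/94.6661 = 37.1887
  (150 − 131.9024)²/131.9024 = 2.4831
  (143 − 110.2977)²/110.2977 = 9.6959
  (45 − 95.7998)²/95.7998 = 26.9376
  (164 − 201.7561)²/201.7561 = 7.0656
  (215 − 168.7098)²/168.7098 = 12.7010
  (138 − 146.5341)²/146.5341 = 0.4970
χ² = 2.9650 + 57.2499 + 37.1887 + 2.4831 + 9.6959 + 26.9376 + 7.0656 + 12.7010 + 0.4970 = 156.78
df = (3−1)(3−1) = 4. Since 156.78 > 13.277, reject the null hypothesis of independence at α = 0.01.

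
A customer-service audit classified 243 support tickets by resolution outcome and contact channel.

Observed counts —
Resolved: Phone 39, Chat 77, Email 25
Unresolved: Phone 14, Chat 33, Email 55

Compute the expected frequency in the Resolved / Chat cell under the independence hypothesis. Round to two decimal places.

63.83

Row total (Resolved) = 141; column total (Chat) = 110; grand total N = 243.
Expected count = (row total × column total) / N = 141 × 110 / 243 = 63.83.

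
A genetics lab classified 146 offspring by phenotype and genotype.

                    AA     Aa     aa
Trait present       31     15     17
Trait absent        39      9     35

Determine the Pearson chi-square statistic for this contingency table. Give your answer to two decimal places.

Row totals: 63, 83. Column totals: 70, 24, 52. Grand total N = 146.
Expected counts (row total × column total / N):
  Trait present, AA: 63×70/146 = 30.205
  Trait present, Aa: 63×24/146 = 10.356
  Trait present, aa: 63×52/146 = 22.438
  Trait absent, AA: 83×70/146 = 39.795
  Trait absent, Aa: 83×24/146 = 13.644
  Trait absent, aa: 83×52/146 = 29.562
Contributions (O − E)²/E:
  (31 − 30.205)²/30.205 = 0.0209
  (15 − 10.356)²/10.356 = 2.0825
  (17 − 22.438)²/22.438 = 1.3179
  (39 − 39.795)²/39.795 = 0.0159
  (9 − 13.644)²/13.644 = 1.5807
  (35 − 29.562)²/29.562 = 1.0003
χ² = 0.0209 + 2.0825 + 1.3179 + 0.0159 + 1.5807 + 1.0003 = 6.02

6.02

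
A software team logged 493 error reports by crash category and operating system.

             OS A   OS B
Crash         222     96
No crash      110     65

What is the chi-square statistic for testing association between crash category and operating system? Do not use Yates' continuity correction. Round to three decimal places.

2.482

Row totals: 318, 175. Column totals: 332, 161. Grand total N = 493.
Expected counts (row total × column total / N):
  Crash, OS A: 318×332/493 = 214.1501
  Crash, OS B: 318×161/493 = 103.8499
  No crash, OS A: 175×332/493 = 117.8499
  No crash, OS B: 175×161/493 = 57.1501
Contributions (O − E)²/E:
  (222 − 214.1501)²/214.1501 = 0.2877
  (96 − 103.8499)²/103.8499 = 0.5934
  (110 − 117.8499)²/117.8499 = 0.5229
  (65 − 57.1501)²/57.1501 = 1.0782
χ² = 0.2877 + 0.5934 + 0.5229 + 1.0782 = 2.482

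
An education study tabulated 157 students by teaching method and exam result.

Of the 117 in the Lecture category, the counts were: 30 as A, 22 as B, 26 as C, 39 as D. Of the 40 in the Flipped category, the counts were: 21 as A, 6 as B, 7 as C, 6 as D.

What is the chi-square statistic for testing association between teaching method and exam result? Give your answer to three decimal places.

10.674

Row totals: 117, 40. Column totals: 51, 28, 33, 45. Grand total N = 157.
Expected counts (row total × column total / N):
  Lecture, A: 117×51/157 = 38.0064
  Lecture, B: 117×28/157 = 20.8662
  Lecture, C: 117×33/157 = 24.5924
  Lecture, D: 117×45/157 = 33.5350
  Flipped, A: 40×51/157 = 12.9936
  Flipped, B: 40×28/157 = 7.1338
  Flipped, C: 40×33/157 = 8.4076
  Flipped, D: 40×45/157 = 11.4650
Contributions (O − E)²/E:
  (30 − 38.0064)²/38.0064 = 1.6866
  (22 − 20.8662)²/20.8662 = 0.0616
  (26 − 24.5924)²/24.5924 = 0.0806
  (39 − 33.5350)²/33.5350 = 0.8906
  (21 − 12.9936)²/12.9936 = 4.9334
  (6 − 7.1338)²/7.1338 = 0.1802
  (7 − 8.4076)²/8.4076 = 0.2357
  (6 − 11.4650)²/11.4650 = 2.6050
χ² = 1.6866 + 0.0616 + 0.0806 + 0.8906 + 4.9334 + 0.1802 + 0.2357 + 2.6050 = 10.674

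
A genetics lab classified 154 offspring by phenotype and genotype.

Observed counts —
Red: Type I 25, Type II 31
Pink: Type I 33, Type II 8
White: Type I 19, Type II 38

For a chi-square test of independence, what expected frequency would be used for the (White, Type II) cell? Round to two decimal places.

Row total (White) = 57; column total (Type II) = 77; grand total N = 154.
Expected count = (row total × column total) / N = 57 × 77 / 154 = 28.50.

28.50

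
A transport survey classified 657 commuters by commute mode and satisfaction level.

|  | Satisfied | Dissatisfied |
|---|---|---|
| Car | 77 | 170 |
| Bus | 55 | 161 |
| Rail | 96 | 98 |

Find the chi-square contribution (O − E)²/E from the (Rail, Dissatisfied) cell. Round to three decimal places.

Row total (Rail) = 194; column total (Dissatisfied) = 429; N = 657.
Expected count E = 194 × 429 / 657 = 126.6758.
Contribution = (O − E)²/E = (98 − 126.6758)² / 126.6758 = 6.491.

6.491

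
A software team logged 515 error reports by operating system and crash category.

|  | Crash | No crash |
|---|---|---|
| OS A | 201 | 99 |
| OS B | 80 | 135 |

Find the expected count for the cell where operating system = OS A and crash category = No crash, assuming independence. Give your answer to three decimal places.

Row total (OS A) = 300; column total (No crash) = 234; grand total N = 515.
Expected count = (row total × column total) / N = 300 × 234 / 515 = 136.311.

136.311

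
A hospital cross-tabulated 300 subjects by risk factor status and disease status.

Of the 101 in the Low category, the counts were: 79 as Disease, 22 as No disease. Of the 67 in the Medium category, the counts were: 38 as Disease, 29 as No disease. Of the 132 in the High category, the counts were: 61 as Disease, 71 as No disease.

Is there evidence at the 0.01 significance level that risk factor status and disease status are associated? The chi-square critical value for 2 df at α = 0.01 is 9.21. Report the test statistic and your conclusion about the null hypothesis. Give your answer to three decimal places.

24.536; reject H₀

Row totals: 101, 67, 132. Column totals: 178, 122. Grand total N = 300.
Expected counts (row total × column total / N):
  Low, Disease: 101×178/300 = 59.9267
  Low, No disease: 101×122/300 = 41.0733
  Medium, Disease: 67×178/300 = 39.7533
  Medium, No disease: 67×122/300 = 27.2467
  High, Disease: 132×178/300 = 78.3200
  High, No disease: 132×122/300 = 53.6800
Contributions (O − E)²/E:
  (79 − 59.9267)²/59.9267 = 6.0706
  (22 − 41.0733)²/41.0733 = 8.8571
  (38 − 39.7533)²/39.7533 = 0.0773
  (29 − 27.2467)²/27.2467 = 0.1128
  (61 − 78.3200)²/78.3200 = 3.8302
  (71 − 53.6800)²/53.6800 = 5.5883
χ² = 6.0706 + 8.8571 + 0.0773 + 0.1128 + 3.8302 + 5.5883 = 24.536
df = (3−1)(2−1) = 2. Since 24.536 > 9.21, reject the null hypothesis of independence at α = 0.01.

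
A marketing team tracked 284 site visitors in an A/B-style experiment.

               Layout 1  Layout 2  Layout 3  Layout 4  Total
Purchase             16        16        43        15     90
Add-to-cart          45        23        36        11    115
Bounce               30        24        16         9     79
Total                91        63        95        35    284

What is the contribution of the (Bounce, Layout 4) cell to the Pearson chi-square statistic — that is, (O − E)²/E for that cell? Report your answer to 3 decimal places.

Row total (Bounce) = 79; column total (Layout 4) = 35; N = 284.
Expected count E = 79 × 35 / 284 = 9.7359.
Contribution = (O − E)²/E = (9 − 9.7359)² / 9.7359 = 0.056.

0.056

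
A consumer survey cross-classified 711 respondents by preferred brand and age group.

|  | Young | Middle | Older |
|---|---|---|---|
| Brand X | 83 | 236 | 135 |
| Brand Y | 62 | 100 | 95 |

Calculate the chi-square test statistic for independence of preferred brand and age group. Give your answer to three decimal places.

Row totals: 454, 257. Column totals: 145, 336, 230. Grand total N = 711.
Expected counts (row total × column total / N):
  Brand X, Young: 454×145/711 = 92.5879
  Brand X, Middle: 454×336/711 = 214.5485
  Brand X, Older: 454×230/711 = 146.8636
  Brand Y, Young: 257×145/711 = 52.4121
  Brand Y, Middle: 257×336/711 = 121.4515
  Brand Y, Older: 257×230/711 = 83.1364
Contributions (O − E)²/E:
  (83 − 92.5879)²/92.5879 = 0.9929
  (236 − 214.5485)²/214.5485 = 2.1448
  (135 − 146.8636)²/146.8636 = 0.9583
  (62 − 52.4121)²/52.4121 = 1.7539
  (100 − 121.4515)²/121.4515 = 3.7889
  (95 − 83.1364)²/83.1364 = 1.6929
χ² = 0.9929 + 2.1448 + 0.9583 + 1.7539 + 3.7889 + 1.6929 = 11.332

11.332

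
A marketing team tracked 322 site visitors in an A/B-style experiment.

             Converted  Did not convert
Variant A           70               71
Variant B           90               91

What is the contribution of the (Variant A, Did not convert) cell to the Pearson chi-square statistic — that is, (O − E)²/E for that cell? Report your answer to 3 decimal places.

0.000

Row total (Variant A) = 141; column total (Did not convert) = 162; N = 322.
Expected count E = 141 × 162 / 322 = 70.9379.
Contribution = (O − E)²/E = (71 − 70.9379)² / 70.9379 = 0.000.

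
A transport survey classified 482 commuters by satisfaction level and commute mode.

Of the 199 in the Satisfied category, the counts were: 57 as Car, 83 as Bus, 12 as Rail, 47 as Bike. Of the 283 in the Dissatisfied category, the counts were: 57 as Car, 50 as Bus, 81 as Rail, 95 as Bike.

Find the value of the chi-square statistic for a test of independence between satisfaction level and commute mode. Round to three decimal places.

Row totals: 199, 283. Column totals: 114, 133, 93, 142. Grand total N = 482.
Expected counts (row total × column total / N):
  Satisfied, Car: 199×114/482 = 47.0664
  Satisfied, Bus: 199×133/482 = 54.9108
  Satisfied, Rail: 199×93/482 = 38.3963
  Satisfied, Bike: 199×142/482 = 58.6266
  Dissatisfied, Car: 283×114/482 = 66.9336
  Dissatisfied, Bus: 283×133/482 = 78.0892
  Dissatisfied, Rail: 283×93/482 = 54.6037
  Dissatisfied, Bike: 283×142/482 = 83.3734
Contributions (O − E)²/E:
  (57 − 47.0664)²/47.0664 = 2.0965
  (83 − 54.9108)²/54.9108 = 14.3688
  (12 − 38.3963)²/38.3963 = 18.1467
  (47 − 58.6266)²/58.6266 = 2.3057
  (57 − 66.9336)²/66.9336 = 1.4742
  (50 − 78.0892)²/78.0892 = 10.1039
  (81 − 54.6037)²/54.6037 = 12.7604
  (95 − 83.3734)²/83.3734 = 1.6214
χ² = 2.0965 + 14.3688 + 18.1467 + 2.3057 + 1.4742 + 10.1039 + 12.7604 + 1.6214 = 62.878

62.878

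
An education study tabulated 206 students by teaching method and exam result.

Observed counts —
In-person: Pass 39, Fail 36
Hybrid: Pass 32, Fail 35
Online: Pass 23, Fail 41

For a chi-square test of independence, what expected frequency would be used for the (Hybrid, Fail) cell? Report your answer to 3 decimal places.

Row total (Hybrid) = 67; column total (Fail) = 112; grand total N = 206.
Expected count = (row total × column total) / N = 67 × 112 / 206 = 36.427.

36.427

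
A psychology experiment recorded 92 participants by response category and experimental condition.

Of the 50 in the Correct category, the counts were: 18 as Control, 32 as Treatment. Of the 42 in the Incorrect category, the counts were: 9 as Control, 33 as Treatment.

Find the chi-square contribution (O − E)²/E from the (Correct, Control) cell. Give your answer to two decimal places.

Row total (Correct) = 50; column total (Control) = 27; N = 92.
Expected count E = 50 × 27 / 92 = 14.674.
Contribution = (O − E)²/E = (18 − 14.674)² / 14.674 = 0.75.

0.75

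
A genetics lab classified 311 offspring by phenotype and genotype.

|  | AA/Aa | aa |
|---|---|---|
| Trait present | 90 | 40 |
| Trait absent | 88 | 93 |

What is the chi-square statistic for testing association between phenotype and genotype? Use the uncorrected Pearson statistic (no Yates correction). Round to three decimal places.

13.133

Row totals: 130, 181. Column totals: 178, 133. Grand total N = 311.
Expected counts (row total × column total / N):
  Trait present, AA/Aa: 130×178/311 = 74.40514
  Trait present, aa: 130×133/311 = 55.59486
  Trait absent, AA/Aa: 181×178/311 = 103.59486
  Trait absent, aa: 181×133/311 = 77.40514
Contributions (O − E)²/E:
  (90 − 74.40514)²/74.40514 = 3.2686
  (40 − 55.59486)²/55.59486 = 4.3745
  (88 − 103.59486)²/103.59486 = 2.3476
  (93 − 77.40514)²/77.40514 = 3.1419
χ² = 3.2686 + 4.3745 + 2.3476 + 3.1419 = 13.133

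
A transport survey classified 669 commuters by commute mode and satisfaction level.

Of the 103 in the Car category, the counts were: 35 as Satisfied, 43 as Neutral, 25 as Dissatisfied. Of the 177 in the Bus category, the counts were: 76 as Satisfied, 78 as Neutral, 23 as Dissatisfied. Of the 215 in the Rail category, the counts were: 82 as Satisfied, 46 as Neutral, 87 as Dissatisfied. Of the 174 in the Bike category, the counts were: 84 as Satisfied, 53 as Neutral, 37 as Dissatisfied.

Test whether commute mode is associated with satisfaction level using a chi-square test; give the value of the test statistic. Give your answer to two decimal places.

Row totals: 103, 177, 215, 174. Column totals: 277, 220, 172. Grand total N = 669.
Expected counts (row total × column total / N):
  Car, Satisfied: 103×277/669 = 42.647
  Car, Neutral: 103×220/669 = 33.871
  Car, Dissatisfied: 103×172/669 = 26.481
  Bus, Satisfied: 177×277/669 = 73.287
  Bus, Neutral: 177×220/669 = 58.206
  Bus, Dissatisfied: 177×172/669 = 45.507
  Rail, Satisfied: 215×277/669 = 89.021
  Rail, Neutral: 215×220/669 = 70.703
  Rail, Dissatisfied: 215×172/669 = 55.277
  Bike, Satisfied: 174×277/669 = 72.045
  Bike, Neutral: 174×220/669 = 57.220
  Bike, Dissatisfied: 174×172/669 = 44.735
Contributions (O − E)²/E:
  (35 − 42.647)²/42.647 = 1.3712
  (43 − 33.871)²/33.871 = 2.4605
  (25 − 26.481)²/26.481 = 0.0828
  (76 − 73.287)²/73.287 = 0.1004
  (78 − 58.206)²/58.206 = 6.7313
  (23 − 45.507)²/45.507 = 11.1316
  (82 − 89.021)²/89.021 = 0.5537
  (46 − 70.703)²/70.703 = 8.6310
  (87 − 55.277)²/55.277 = 18.2056
  (84 − 72.045)²/72.045 = 1.9838
  (53 − 57.220)²/57.220 = 0.3112
  (37 − 44.735)²/44.735 = 1.3374
χ² = 1.3712 + 2.4605 + 0.0828 + 0.1004 + 6.7313 + 11.1316 + 0.5537 + 8.6310 + 18.2056 + 1.9838 + 0.3112 + 1.3374 = 52.90

52.90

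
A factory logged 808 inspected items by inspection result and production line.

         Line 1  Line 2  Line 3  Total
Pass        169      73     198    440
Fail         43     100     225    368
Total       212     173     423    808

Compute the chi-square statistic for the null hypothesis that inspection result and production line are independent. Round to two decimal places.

Grand total N = 808.
Expected counts (row total × column total / N):
  Pass, Line 1: 440×212/808 = 115.446
  Pass, Line 2: 440×173/808 = 94.208
  Pass, Line 3: 440×423/808 = 230.347
  Fail, Line 1: 368×212/808 = 96.554
  Fail, Line 2: 368×173/808 = 78.792
  Fail, Line 3: 368×423/808 = 192.653
Contributions (O − E)²/E:
  (169 − 115.446)²/115.446 = 24.8431
  (73 − 94.208)²/94.208 = 4.7743
  (198 − 230.347)²/230.347 = 4.5424
  (43 − 96.554)²/96.554 = 29.7039
  (100 − 78.792)²/78.792 = 5.7084
  (225 − 192.653)²/192.653 = 5.4312
χ² = 24.8431 + 4.7743 + 4.5424 + 29.7039 + 5.7084 + 5.4312 = 75.00

75.00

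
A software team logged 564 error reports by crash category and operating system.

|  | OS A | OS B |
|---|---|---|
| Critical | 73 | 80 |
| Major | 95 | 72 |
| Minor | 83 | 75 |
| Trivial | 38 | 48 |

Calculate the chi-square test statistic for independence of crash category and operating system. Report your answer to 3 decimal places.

4.711

Row totals: 153, 167, 158, 86. Column totals: 289, 275. Grand total N = 564.
Expected counts (row total × column total / N):
  Critical, OS A: 153×289/564 = 78.3989
  Critical, OS B: 153×275/564 = 74.6011
  Major, OS A: 167×289/564 = 85.5727
  Major, OS B: 167×275/564 = 81.4273
  Minor, OS A: 158×289/564 = 80.9610
  Minor, OS B: 158×275/564 = 77.0390
  Trivial, OS A: 86×289/564 = 44.0674
  Trivial, OS B: 86×275/564 = 41.9326
Contributions (O − E)²/E:
  (73 − 78.3989)²/78.3989 = 0.3718
  (80 − 74.6011)²/74.6011 = 0.3907
  (95 − 85.5727)²/85.5727 = 1.0386
  (72 − 81.4273)²/81.4273 = 1.0915
  (83 − 80.9610)²/80.9610 = 0.0514
  (75 − 77.0390)²/77.0390 = 0.0540
  (38 − 44.0674)²/44.0674 = 0.8354
  (48 − 41.9326)²/41.9326 = 0.8779
χ² = 0.3718 + 0.3907 + 1.0386 + 1.0915 + 0.0514 + 0.0540 + 0.8354 + 0.8779 = 4.711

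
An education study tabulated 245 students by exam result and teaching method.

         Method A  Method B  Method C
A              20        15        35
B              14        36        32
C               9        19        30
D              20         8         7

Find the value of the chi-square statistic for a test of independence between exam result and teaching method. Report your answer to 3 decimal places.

Row totals: 70, 82, 58, 35. Column totals: 63, 78, 104. Grand total N = 245.
Expected counts (row total × column total / N):
  A, Method A: 70×63/245 = 18.0000
  A, Method B: 70×78/245 = 22.2857
  A, Method C: 70×104/245 = 29.7143
  B, Method A: 82×63/245 = 21.0857
  B, Method B: 82×78/245 = 26.1061
  B, Method C: 82×104/245 = 34.8082
  C, Method A: 58×63/245 = 14.9143
  C, Method B: 58×78/245 = 18.4653
  C, Method C: 58×104/245 = 24.6204
  D, Method A: 35×63/245 = 9.0000
  D, Method B: 35×78/245 = 11.1429
  D, Method C: 35×104/245 = 14.8571
Contributions (O − E)²/E:
  (20 − 18.0000)²/18.0000 = 0.2222
  (15 − 22.2857)²/22.2857 = 2.3819
  (35 − 29.7143)²/29.7143 = 0.9402
  (14 − 21.0857)²/21.0857 = 2.3811
  (36 − 26.1061)²/26.1061 = 3.7497
  (32 − 34.8082)²/34.8082 = 0.2266
  (9 − 14.9143)²/14.9143 = 2.3453
  (19 − 18.4653)²/18.4653 = 0.0155
  (30 − 24.6204)²/24.6204 = 1.1755
  (20 − 9.0000)²/9.0000 = 13.4444
  (8 − 11.1429)²/11.1429 = 0.8865
  (7 − 14.8571)²/14.8571 = 4.1552
χ² = 0.2222 + 2.3819 + 0.9402 + 2.3811 + 3.7497 + 0.2266 + 2.3453 + 0.0155 + 1.1755 + 13.4444 + 0.8865 + 4.1552 = 31.924

31.924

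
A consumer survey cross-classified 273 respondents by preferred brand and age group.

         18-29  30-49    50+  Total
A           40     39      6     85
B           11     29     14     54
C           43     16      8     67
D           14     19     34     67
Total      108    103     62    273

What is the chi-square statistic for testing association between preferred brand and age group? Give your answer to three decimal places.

Grand total N = 273.
Expected counts (row total × column total / N):
  A, 18-29: 85×108/273 = 33.62637
  A, 30-49: 85×103/273 = 32.06960
  A, 50+: 85×62/273 = 19.30403
  B, 18-29: 54×108/273 = 21.36264
  B, 30-49: 54×103/273 = 20.37363
  B, 50+: 54×62/273 = 12.26374
  C, 18-29: 67×108/273 = 26.50549
  C, 30-49: 67×103/273 = 25.27839
  C, 50+: 67×62/273 = 15.21612
  D, 18-29: 67×108/273 = 26.50549
  D, 30-49: 67×103/273 = 25.27839
  D, 50+: 67×62/273 = 15.21612
Contributions (O − E)²/E:
  (40 − 33.62637)²/33.62637 = 1.2081
  (39 − 32.06960)²/32.06960 = 1.4977
  (6 − 19.30403)²/19.30403 = 9.1689
  (11 − 21.36264)²/21.36264 = 5.0267
  (29 − 20.37363)²/20.37363 = 3.6525
  (14 − 12.26374)²/12.26374 = 0.2458
  (43 − 26.50549)²/26.50549 = 10.2646
  (16 − 25.27839)²/25.27839 = 3.4056
  (8 − 15.21612)²/15.21612 = 3.4222
  (14 − 26.50549)²/26.50549 = 5.9002
  (19 − 25.27839)²/25.27839 = 1.5594
  (34 − 15.21612)²/15.21612 = 23.1882
χ² = 1.2081 + 1.4977 + 9.1689 + 5.0267 + 3.6525 + 0.2458 + 10.2646 + 3.4056 + 3.4222 + 5.9002 + 1.5594 + 23.1882 = 68.540

68.540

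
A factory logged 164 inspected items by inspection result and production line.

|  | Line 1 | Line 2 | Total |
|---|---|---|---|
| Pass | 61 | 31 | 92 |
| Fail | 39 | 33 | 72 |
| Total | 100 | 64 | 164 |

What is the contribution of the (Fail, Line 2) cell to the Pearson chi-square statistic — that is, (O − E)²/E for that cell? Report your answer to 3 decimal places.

0.855

Row total (Fail) = 72; column total (Line 2) = 64; N = 164.
Expected count E = 72 × 64 / 164 = 28.0976.
Contribution = (O − E)²/E = (33 − 28.0976)² / 28.0976 = 0.855.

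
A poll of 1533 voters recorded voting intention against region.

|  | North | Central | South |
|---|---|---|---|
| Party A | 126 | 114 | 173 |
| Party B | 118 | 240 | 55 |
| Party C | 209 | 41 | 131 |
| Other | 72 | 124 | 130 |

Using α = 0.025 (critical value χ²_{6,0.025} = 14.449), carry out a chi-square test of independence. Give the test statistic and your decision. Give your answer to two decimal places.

270.01; reject H₀

Row totals: 413, 413, 381, 326. Column totals: 525, 519, 489. Grand total N = 1533.
Expected counts (row total × column total / N):
  Party A, North: 413×525/1533 = 141.4384
  Party A, Central: 413×519/1533 = 139.8219
  Party A, South: 413×489/1533 = 131.7397
  Party B, North: 413×525/1533 = 141.4384
  Party B, Central: 413×519/1533 = 139.8219
  Party B, South: 413×489/1533 = 131.7397
  Party C, North: 381×525/1533 = 130.4795
  Party C, Central: 381×519/1533 = 128.9883
  Party C, South: 381×489/1533 = 121.5323
  Other, North: 326×525/1533 = 111.6438
  Other, Central: 326×519/1533 = 110.3679
  Other, South: 326×489/1533 = 103.9883
Contributions (O − E)²/E:
  (126 − 141.4384)²/141.4384 = 1.6851
  (114 − 139.8219)²/139.8219 = 4.7687
  (173 − 131.7397)²/131.7397 = 12.9225
  (118 − 141.4384)²/141.4384 = 3.8841
  (240 − 139.8219)²/139.8219 = 71.7745
  (55 − 131.7397)²/131.7397 = 44.7016
  (209 − 130.4795)²/130.4795 = 47.2524
  (41 − 128.9883)²/128.9883 = 60.0205
  (131 − 121.5323)²/121.5323 = 0.7376
  (72 − 111.6438)²/111.6438 = 14.0772
  (124 − 110.3679)²/110.3679 = 1.6838
  (130 − 103.9883)²/103.9883 = 6.5066
χ² = 1.6851 + 4.7687 + 12.9225 + 3.8841 + 71.7745 + 44.7016 + 47.2524 + 60.0205 + 0.7376 + 14.0772 + 1.6838 + 6.5066 = 270.01
df = (4−1)(3−1) = 6. Since 270.01 > 14.449, reject the null hypothesis of independence at α = 0.025.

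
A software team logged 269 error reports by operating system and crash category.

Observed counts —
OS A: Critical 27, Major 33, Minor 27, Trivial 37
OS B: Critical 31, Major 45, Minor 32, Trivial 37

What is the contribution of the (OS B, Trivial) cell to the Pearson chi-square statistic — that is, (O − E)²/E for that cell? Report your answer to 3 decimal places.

0.209

Row total (OS B) = 145; column total (Trivial) = 74; N = 269.
Expected count E = 145 × 74 / 269 = 39.8885.
Contribution = (O − E)²/E = (37 − 39.8885)² / 39.8885 = 0.209.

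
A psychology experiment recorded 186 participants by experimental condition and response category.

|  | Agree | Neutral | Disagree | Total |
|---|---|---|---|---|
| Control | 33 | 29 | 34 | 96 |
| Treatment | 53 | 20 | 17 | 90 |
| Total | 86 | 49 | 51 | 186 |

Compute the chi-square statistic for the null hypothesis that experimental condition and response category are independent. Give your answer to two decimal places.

11.79

Grand total N = 186.
Expected counts (row total × column total / N):
  Control, Agree: 96×86/186 = 44.387
  Control, Neutral: 96×49/186 = 25.290
  Control, Disagree: 96×51/186 = 26.323
  Treatment, Agree: 90×86/186 = 41.613
  Treatment, Neutral: 90×49/186 = 23.710
  Treatment, Disagree: 90×51/186 = 24.677
Contributions (O − E)²/E:
  (33 − 44.387)²/44.387 = 2.9212
  (29 − 25.290)²/25.290 = 0.5443
  (34 − 26.323)²/26.323 = 2.2390
  (53 − 41.613)²/41.613 = 3.1159
  (20 − 23.710)²/23.710 = 0.5805
  (17 − 24.677)²/24.677 = 2.3883
χ² = 2.9212 + 0.5443 + 2.2390 + 3.1159 + 0.5805 + 2.3883 = 11.79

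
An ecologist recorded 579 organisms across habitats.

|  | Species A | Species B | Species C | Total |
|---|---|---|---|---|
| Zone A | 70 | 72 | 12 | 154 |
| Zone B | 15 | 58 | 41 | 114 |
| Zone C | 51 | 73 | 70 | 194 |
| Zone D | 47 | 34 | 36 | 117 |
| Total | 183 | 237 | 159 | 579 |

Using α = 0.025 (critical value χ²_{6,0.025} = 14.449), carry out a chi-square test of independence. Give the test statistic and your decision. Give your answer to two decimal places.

65.06; reject H₀

Grand total N = 579.
Expected counts (row total × column total / N):
  Zone A, Species A: 154×183/579 = 48.674
  Zone A, Species B: 154×237/579 = 63.036
  Zone A, Species C: 154×159/579 = 42.290
  Zone B, Species A: 114×183/579 = 36.031
  Zone B, Species B: 114×237/579 = 46.663
  Zone B, Species C: 114×159/579 = 31.306
  Zone C, Species A: 194×183/579 = 61.316
  Zone C, Species B: 194×237/579 = 79.409
  Zone C, Species C: 194×159/579 = 53.275
  Zone D, Species A: 117×183/579 = 36.979
  Zone D, Species B: 117×237/579 = 47.891
  Zone D, Species C: 117×159/579 = 32.130
Contributions (O − E)²/E:
  (70 − 48.674)²/48.674 = 9.3438
  (72 − 63.036)²/63.036 = 1.2747
  (12 − 42.290)²/42.290 = 21.6951
  (15 − 36.031)²/36.031 = 12.2756
  (58 − 46.663)²/46.663 = 2.7544
  (41 − 31.306)²/31.306 = 3.0018
  (51 − 61.316)²/61.316 = 1.7356
  (73 − 79.409)²/79.409 = 0.5173
  (70 − 53.275)²/53.275 = 5.2506
  (47 − 36.979)²/36.979 = 2.7156
  (34 − 47.891)²/47.891 = 4.0291
  (36 − 32.130)²/32.130 = 0.4661
χ² = 9.3438 + 1.2747 + 21.6951 + 12.2756 + 2.7544 + 3.0018 + 1.7356 + 0.5173 + 5.2506 + 2.7156 + 4.0291 + 0.4661 = 65.06
df = (4−1)(3−1) = 6. Since 65.06 > 14.449, reject the null hypothesis of independence at α = 0.025.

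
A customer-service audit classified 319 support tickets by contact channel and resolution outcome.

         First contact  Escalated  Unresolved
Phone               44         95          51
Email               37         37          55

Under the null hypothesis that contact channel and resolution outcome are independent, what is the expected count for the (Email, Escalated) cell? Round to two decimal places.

Row total (Email) = 129; column total (Escalated) = 132; grand total N = 319.
Expected count = (row total × column total) / N = 129 × 132 / 319 = 53.38.

53.38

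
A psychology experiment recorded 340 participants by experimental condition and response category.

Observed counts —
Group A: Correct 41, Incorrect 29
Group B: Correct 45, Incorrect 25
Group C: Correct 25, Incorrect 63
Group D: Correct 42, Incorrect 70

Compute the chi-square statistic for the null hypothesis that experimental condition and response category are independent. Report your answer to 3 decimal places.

28.061

Row totals: 70, 70, 88, 112. Column totals: 153, 187. Grand total N = 340.
Expected counts (row total × column total / N):
  Group A, Correct: 70×153/340 = 31.5000
  Group A, Incorrect: 70×187/340 = 38.5000
  Group B, Correct: 70×153/340 = 31.5000
  Group B, Incorrect: 70×187/340 = 38.5000
  Group C, Correct: 88×153/340 = 39.6000
  Group C, Incorrect: 88×187/340 = 48.4000
  Group D, Correct: 112×153/340 = 50.4000
  Group D, Incorrect: 112×187/340 = 61.6000
Contributions (O − E)²/E:
  (41 − 31.5000)²/31.5000 = 2.8651
  (29 − 38.5000)²/38.5000 = 2.3442
  (45 − 31.5000)²/31.5000 = 5.7857
  (25 − 38.5000)²/38.5000 = 4.7338
  (25 − 39.6000)²/39.6000 = 5.3828
  (63 − 48.4000)²/48.4000 = 4.4041
  (42 − 50.4000)²/50.4000 = 1.4000
  (70 − 61.6000)²/61.6000 = 1.1455
χ² = 2.8651 + 2.3442 + 5.7857 + 4.7338 + 5.3828 + 4.4041 + 1.4000 + 1.1455 = 28.061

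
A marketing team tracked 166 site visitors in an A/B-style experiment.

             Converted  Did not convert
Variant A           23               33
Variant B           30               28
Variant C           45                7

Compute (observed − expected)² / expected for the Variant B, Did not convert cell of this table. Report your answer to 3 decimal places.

Row total (Variant B) = 58; column total (Did not convert) = 68; N = 166.
Expected count E = 58 × 68 / 166 = 23.7590.
Contribution = (O − E)²/E = (28 − 23.7590)² / 23.7590 = 0.757.

0.757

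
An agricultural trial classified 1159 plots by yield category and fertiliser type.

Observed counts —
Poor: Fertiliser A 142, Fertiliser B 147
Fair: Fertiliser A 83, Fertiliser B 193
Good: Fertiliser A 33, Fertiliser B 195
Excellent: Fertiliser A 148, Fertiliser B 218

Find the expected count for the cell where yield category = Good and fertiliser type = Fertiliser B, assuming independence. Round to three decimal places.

Row total (Good) = 228; column total (Fertiliser B) = 753; grand total N = 1159.
Expected count = (row total × column total) / N = 228 × 753 / 1159 = 148.131.

148.131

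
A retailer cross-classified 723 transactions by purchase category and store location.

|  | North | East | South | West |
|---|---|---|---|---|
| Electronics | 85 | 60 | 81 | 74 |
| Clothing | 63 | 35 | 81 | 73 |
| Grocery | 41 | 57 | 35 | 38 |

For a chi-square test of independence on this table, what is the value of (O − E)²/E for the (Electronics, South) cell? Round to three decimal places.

0.007

Row total (Electronics) = 300; column total (South) = 197; N = 723.
Expected count E = 300 × 197 / 723 = 81.7427.
Contribution = (O − E)²/E = (81 − 81.7427)² / 81.7427 = 0.007.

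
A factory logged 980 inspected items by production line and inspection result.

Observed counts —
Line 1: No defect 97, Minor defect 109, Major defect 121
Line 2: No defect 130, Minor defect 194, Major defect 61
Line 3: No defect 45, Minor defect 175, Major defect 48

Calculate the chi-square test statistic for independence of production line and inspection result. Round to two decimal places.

86.83

Row totals: 327, 385, 268. Column totals: 272, 478, 230. Grand total N = 980.
Expected counts (row total × column total / N):
  Line 1, No defect: 327×272/980 = 90.759
  Line 1, Minor defect: 327×478/980 = 159.496
  Line 1, Major defect: 327×230/980 = 76.745
  Line 2, No defect: 385×272/980 = 106.857
  Line 2, Minor defect: 385×478/980 = 187.786
  Line 2, Major defect: 385×230/980 = 90.357
  Line 3, No defect: 268×272/980 = 74.384
  Line 3, Minor defect: 268×478/980 = 130.718
  Line 3, Major defect: 268×230/980 = 62.898
Contributions (O − E)²/E:
  (97 − 90.759)²/90.759 = 0.4292
  (109 − 159.496)²/159.496 = 15.9869
  (121 − 76.745)²/76.745 = 25.5196
  (130 − 106.857)²/106.857 = 5.0123
  (194 − 187.786)²/187.786 = 0.2056
  (61 − 90.357)²/90.357 = 9.5381
  (45 − 74.384)²/74.384 = 11.6076
  (175 − 130.718)²/130.718 = 15.0010
  (48 − 62.898)²/62.898 = 3.5287
χ² = 0.4292 + 15.9869 + 25.5196 + 5.0123 + 0.2056 + 9.5381 + 11.6076 + 15.0010 + 3.5287 = 86.83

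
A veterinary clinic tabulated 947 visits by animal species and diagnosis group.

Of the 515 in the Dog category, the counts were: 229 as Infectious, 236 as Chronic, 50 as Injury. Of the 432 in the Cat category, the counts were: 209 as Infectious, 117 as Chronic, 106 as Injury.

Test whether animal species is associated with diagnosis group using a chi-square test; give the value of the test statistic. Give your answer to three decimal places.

Row totals: 515, 432. Column totals: 438, 353, 156. Grand total N = 947.
Expected counts (row total × column total / N):
  Dog, Infectious: 515×438/947 = 238.1943
  Dog, Chronic: 515×353/947 = 191.9694
  Dog, Injury: 515×156/947 = 84.8363
  Cat, Infectious: 432×438/947 = 199.8057
  Cat, Chronic: 432×353/947 = 161.0306
  Cat, Injury: 432×156/947 = 71.1637
Contributions (O − E)²/E:
  (229 − 238.1943)²/238.1943 = 0.3549
  (236 − 191.9694)²/191.9694 = 10.0990
  (50 − 84.8363)²/84.8363 = 14.3048
  (209 − 199.8057)²/199.8057 = 0.4231
  (117 − 161.0306)²/161.0306 = 12.0393
  (106 − 71.1637)²/71.1637 = 17.0532
χ² = 0.3549 + 10.0990 + 14.3048 + 0.4231 + 12.0393 + 17.0532 = 54.274

54.274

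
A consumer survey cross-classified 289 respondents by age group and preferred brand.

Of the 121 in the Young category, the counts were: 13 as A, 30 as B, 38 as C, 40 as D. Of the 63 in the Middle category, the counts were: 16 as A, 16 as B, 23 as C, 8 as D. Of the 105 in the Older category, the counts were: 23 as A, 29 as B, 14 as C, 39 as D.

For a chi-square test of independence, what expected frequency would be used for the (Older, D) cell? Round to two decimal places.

31.61

Row total (Older) = 105; column total (D) = 87; grand total N = 289.
Expected count = (row total × column total) / N = 105 × 87 / 289 = 31.61.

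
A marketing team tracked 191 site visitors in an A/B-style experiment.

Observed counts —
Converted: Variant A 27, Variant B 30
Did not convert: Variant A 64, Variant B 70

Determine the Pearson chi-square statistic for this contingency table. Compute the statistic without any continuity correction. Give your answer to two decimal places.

0.00

Row totals: 57, 134. Column totals: 91, 100. Grand total N = 191.
Expected counts (row total × column total / N):
  Converted, Variant A: 57×91/191 = 27.157
  Converted, Variant B: 57×100/191 = 29.843
  Did not convert, Variant A: 134×91/191 = 63.843
  Did not convert, Variant B: 134×100/191 = 70.157
Contributions (O − E)²/E:
  (27 − 27.157)²/27.157 = 0.0009
  (30 − 29.843)²/29.843 = 0.0008
  (64 − 63.843)²/63.843 = 0.0004
  (70 − 70.157)²/70.157 = 0.0004
χ² = 0.0009 + 0.0008 + 0.0004 + 0.0004 = 0.00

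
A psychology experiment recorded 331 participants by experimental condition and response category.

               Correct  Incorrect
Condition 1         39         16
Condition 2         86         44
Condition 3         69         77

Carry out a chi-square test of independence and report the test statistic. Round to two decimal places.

14.23

Row totals: 55, 130, 146. Column totals: 194, 137. Grand total N = 331.
Expected counts (row total × column total / N):
  Condition 1, Correct: 55×194/331 = 32.236
  Condition 1, Incorrect: 55×137/331 = 22.764
  Condition 2, Correct: 130×194/331 = 76.193
  Condition 2, Incorrect: 130×137/331 = 53.807
  Condition 3, Correct: 146×194/331 = 85.571
  Condition 3, Incorrect: 146×137/331 = 60.429
Contributions (O − E)²/E:
  (39 − 32.236)²/32.236 = 1.4193
  (16 − 22.764)²/22.764 = 2.0098
  (86 − 76.193)²/76.193 = 1.2623
  (44 − 53.807)²/53.807 = 1.7874
  (69 − 85.571)²/85.571 = 3.2090
  (77 − 60.429)²/60.429 = 4.5441
χ² = 1.4193 + 2.0098 + 1.2623 + 1.7874 + 3.2090 + 4.5441 = 14.23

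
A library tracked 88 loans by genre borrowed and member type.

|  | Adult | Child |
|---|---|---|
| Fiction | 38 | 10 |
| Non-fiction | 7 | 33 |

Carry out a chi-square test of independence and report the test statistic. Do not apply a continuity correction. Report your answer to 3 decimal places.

33.205

Row totals: 48, 40. Column totals: 45, 43. Grand total N = 88.
Expected counts (row total × column total / N):
  Fiction, Adult: 48×45/88 = 24.5455
  Fiction, Child: 48×43/88 = 23.4545
  Non-fiction, Adult: 40×45/88 = 20.4545
  Non-fiction, Child: 40×43/88 = 19.5455
Contributions (O − E)²/E:
  (38 − 24.5455)²/24.5455 = 7.3750
  (10 − 23.4545)²/23.4545 = 7.7181
  (7 − 20.4545)²/20.4545 = 8.8501
  (33 − 19.5455)²/19.5455 = 9.2616
χ² = 7.3750 + 7.7181 + 8.8501 + 9.2616 = 33.205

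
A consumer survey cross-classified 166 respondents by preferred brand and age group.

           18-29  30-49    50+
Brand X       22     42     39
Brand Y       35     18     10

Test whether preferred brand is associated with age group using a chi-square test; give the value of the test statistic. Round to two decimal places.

21.33

Row totals: 103, 63. Column totals: 57, 60, 49. Grand total N = 166.
Expected counts (row total × column total / N):
  Brand X, 18-29: 103×57/166 = 35.367
  Brand X, 30-49: 103×60/166 = 37.229
  Brand X, 50+: 103×49/166 = 30.404
  Brand Y, 18-29: 63×57/166 = 21.633
  Brand Y, 30-49: 63×60/166 = 22.771
  Brand Y, 50+: 63×49/166 = 18.596
Contributions (O − E)²/E:
  (22 − 35.367)²/35.367 = 5.0521
  (42 − 37.229)²/37.229 = 0.6114
  (39 − 30.404)²/30.404 = 2.4303
  (35 − 21.633)²/21.633 = 8.2595
  (18 − 22.771)²/22.771 = 0.9996
  (10 − 18.596)²/18.596 = 3.9735
χ² = 5.0521 + 0.6114 + 2.4303 + 8.2595 + 0.9996 + 3.9735 = 21.33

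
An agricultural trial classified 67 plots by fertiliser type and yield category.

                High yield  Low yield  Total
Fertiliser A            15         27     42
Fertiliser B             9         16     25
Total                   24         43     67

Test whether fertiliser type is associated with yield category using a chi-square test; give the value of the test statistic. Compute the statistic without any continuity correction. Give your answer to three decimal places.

Grand total N = 67.
Expected counts (row total × column total / N):
  Fertiliser A, High yield: 42×24/67 = 15.0448
  Fertiliser A, Low yield: 42×43/67 = 26.9552
  Fertiliser B, High yield: 25×24/67 = 8.9552
  Fertiliser B, Low yield: 25×43/67 = 16.0448
Contributions (O − E)²/E:
  (15 − 15.0448)²/15.0448 = 0.0001
  (27 − 26.9552)²/26.9552 = 0.0001
  (9 − 8.9552)²/8.9552 = 0.0002
  (16 − 16.0448)²/16.0448 = 0.0001
χ² = 0.0001 + 0.0001 + 0.0002 + 0.0001 = 0.001

0.001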